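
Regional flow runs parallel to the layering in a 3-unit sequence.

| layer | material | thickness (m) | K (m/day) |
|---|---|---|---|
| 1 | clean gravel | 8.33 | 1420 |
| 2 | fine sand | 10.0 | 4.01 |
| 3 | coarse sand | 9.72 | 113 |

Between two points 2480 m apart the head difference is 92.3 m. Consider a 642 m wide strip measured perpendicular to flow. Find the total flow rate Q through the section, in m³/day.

Flow is parallel to layering, so each bed carries its own Darcy discharge and the transmissivities add.
Σ(K_i·b_i) = 1420×8.33 + 4.01×10.0 + 113×9.72 = 12967 m²/day.
Hydraulic gradient i = Δh / L = 92.3 / 2480 = 0.03722.
Q = Σ(K_i·b_i) · W · i = 12967 × 642 × 0.03722 = 3.098e+05 m³/day.

310000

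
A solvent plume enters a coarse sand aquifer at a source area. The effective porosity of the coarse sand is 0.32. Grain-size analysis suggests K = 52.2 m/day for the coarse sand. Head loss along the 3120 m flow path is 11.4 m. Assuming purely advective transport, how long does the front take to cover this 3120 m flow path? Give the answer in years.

Hydraulic gradient i = Δh / L = 11.4 / 3120 = 0.003654.
Darcy flux q = K · i = 52.20 × 0.003654 = 0.1907 m/day.
Seepage velocity v = q / n_e = 0.1907 / 0.32 = 0.5960 m/day.
Travel time t = L / v = 3120 / 0.5960 = 5235 days = 14.33 years.

14.3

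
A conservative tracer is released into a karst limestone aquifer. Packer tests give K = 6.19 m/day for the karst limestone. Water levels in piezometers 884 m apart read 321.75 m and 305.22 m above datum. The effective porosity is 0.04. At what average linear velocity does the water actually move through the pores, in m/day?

2.89

Hydraulic gradient i = (321.75 − 305.22) / 884 = 16.53 / 884 = 0.01870.
Darcy flux q = K · i = 6.190 × 0.01870 = 0.1157 m/day.
Seepage velocity v = q / n_e = 0.1157 / 0.04 = 2.894 m/day.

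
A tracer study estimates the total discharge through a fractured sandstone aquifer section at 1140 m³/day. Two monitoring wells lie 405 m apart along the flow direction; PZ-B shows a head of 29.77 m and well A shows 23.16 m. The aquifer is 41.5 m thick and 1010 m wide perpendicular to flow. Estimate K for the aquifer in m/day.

Cross-sectional area A = 1010 × 41.5 = 41915 m².
Hydraulic gradient i = (29.77 − 23.16) / 405 = 6.61 / 405 = 0.01632.
From Q = K·A·i, K = Q / (A·i) = 1140 / (41915 × 0.01632) = 1.666 m/day.

1.67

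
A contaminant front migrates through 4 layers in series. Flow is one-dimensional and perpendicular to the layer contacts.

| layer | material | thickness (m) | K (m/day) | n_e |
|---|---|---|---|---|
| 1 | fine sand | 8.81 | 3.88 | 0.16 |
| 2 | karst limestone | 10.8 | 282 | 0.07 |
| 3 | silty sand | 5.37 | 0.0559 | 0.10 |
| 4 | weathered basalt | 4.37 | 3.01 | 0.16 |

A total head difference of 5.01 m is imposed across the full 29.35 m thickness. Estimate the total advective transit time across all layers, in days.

With flow normal to the layers, continuity requires the same specific discharge q through every layer.
Σ(b_i/K_i) = 8.81/3.88 + 10.8/282 + 5.37/0.0559 + 4.37/3.01 = 99.83 d.
q = Δh / Σ(b_i/K_i) = 5.01 / 99.83 = 0.05019 m/day.
In each layer the seepage velocity is v_i = q/n_i, so the layer transit time is t_i = b_i·n_i / q:
  layer 1 (fine sand): t_1 = 8.81 × 0.16 / 0.05019 = 28.09 d
  layer 2 (karst limestone): t_2 = 10.8 × 0.07 / 0.05019 = 15.06 d
  layer 3 (silty sand): t_3 = 5.37 × 0.10 / 0.05019 = 10.70 d
  layer 4 (weathered basalt): t_4 = 4.37 × 0.16 / 0.05019 = 13.93 d
Total t = Σ t_i = 67.78 days.

67.8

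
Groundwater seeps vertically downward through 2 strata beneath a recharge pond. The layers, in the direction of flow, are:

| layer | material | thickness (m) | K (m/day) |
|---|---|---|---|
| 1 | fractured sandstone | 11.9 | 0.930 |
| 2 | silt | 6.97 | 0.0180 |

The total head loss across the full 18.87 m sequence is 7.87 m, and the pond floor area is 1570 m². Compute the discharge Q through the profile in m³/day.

30.9

Flow is perpendicular to layering, so the layers act in series and the equivalent K is the thickness-weighted harmonic mean.
Total thickness L = 11.9 + 6.97 = 18.87 m.
Σ(b_i/K_i) = 11.9/0.930 + 6.97/0.0180 = 400.0 d.
K_eq = L / Σ(b_i/K_i) = 18.87 / 400.0 = 0.04717 m/day.
Q = K_eq · A · (Δh/L) = 0.04717 × 1570 × (7.87/18.87) = 30.89 m³/day.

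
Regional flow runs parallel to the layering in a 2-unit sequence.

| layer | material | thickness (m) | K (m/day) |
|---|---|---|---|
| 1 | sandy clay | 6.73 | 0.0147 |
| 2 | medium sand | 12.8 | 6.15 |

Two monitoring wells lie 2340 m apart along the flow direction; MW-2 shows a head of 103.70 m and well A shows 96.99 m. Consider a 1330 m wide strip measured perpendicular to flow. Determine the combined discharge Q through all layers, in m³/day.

Flow is parallel to layering, so each bed carries its own Darcy discharge and the transmissivities add.
Σ(K_i·b_i) = 0.0147×6.73 + 6.15×12.8 = 78.82 m²/day.
Hydraulic gradient i = (103.70 − 96.99) / 2340 = 6.71 / 2340 = 0.002868.
Q = Σ(K_i·b_i) · W · i = 78.82 × 1330 × 0.002868 = 300.6 m³/day.

301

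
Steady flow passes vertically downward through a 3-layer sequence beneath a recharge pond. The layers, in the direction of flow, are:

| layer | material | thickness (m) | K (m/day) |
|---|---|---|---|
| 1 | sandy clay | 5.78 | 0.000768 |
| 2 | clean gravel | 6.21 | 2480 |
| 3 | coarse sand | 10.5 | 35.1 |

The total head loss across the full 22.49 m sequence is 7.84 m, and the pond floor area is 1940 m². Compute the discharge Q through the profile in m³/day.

2.02

Flow is perpendicular to layering, so the layers act in series and the equivalent K is the thickness-weighted harmonic mean.
Total thickness L = 5.78 + 6.21 + 10.5 = 22.49 m.
Σ(b_i/K_i) = 5.78/0.000768 + 6.21/2480 + 10.5/35.1 = 7526 d.
K_eq = L / Σ(b_i/K_i) = 22.49 / 7526 = 0.002988 m/day.
Q = K_eq · A · (Δh/L) = 0.002988 × 1940 × (7.84/22.49) = 2.021 m³/day.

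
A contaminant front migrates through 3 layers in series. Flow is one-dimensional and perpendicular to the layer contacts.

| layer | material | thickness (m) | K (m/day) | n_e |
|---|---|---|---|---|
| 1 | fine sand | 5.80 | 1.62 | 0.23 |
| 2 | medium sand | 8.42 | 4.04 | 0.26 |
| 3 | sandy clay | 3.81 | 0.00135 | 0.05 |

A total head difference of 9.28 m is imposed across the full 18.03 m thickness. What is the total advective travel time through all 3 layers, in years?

With flow normal to the layers, continuity requires the same specific discharge q through every layer.
Σ(b_i/K_i) = 5.80/1.62 + 8.42/4.04 + 3.81/0.00135 = 2828 d.
q = Δh / Σ(b_i/K_i) = 9.28 / 2828 = 0.003282 m/day.
In each layer the seepage velocity is v_i = q/n_i, so the layer transit time is t_i = b_i·n_i / q:
  layer 1 (fine sand): t_1 = 5.80 × 0.23 / 0.003282 = 406.5 d
  layer 2 (medium sand): t_2 = 8.42 × 0.26 / 0.003282 = 667.1 d
  layer 3 (sandy clay): t_3 = 3.81 × 0.05 / 0.003282 = 58.05 d
Total t = Σ t_i = 1132 days = 3.098 years.

3.10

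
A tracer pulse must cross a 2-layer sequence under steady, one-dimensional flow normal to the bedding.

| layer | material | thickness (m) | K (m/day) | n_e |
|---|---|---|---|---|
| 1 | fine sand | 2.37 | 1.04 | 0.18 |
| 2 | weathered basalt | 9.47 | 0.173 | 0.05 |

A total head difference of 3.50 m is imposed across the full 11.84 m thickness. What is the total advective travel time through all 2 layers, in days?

With flow normal to the layers, continuity requires the same specific discharge q through every layer.
Σ(b_i/K_i) = 2.37/1.04 + 9.47/0.173 = 57.02 d.
q = Δh / Σ(b_i/K_i) = 3.50 / 57.02 = 0.06138 m/day.
In each layer the seepage velocity is v_i = q/n_i, so the layer transit time is t_i = b_i·n_i / q:
  layer 1 (fine sand): t_1 = 2.37 × 0.18 / 0.06138 = 6.950 d
  layer 2 (weathered basalt): t_2 = 9.47 × 0.05 / 0.06138 = 7.714 d
Total t = Σ t_i = 14.66 days.

14.7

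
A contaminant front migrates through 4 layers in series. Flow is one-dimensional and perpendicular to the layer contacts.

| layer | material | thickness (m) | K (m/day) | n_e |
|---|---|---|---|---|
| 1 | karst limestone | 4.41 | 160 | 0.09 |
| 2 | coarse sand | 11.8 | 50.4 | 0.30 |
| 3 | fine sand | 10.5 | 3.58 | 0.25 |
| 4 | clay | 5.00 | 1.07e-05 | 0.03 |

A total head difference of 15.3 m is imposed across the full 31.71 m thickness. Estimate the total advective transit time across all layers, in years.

With flow normal to the layers, continuity requires the same specific discharge q through every layer.
Σ(b_i/K_i) = 4.41/160 + 11.8/50.4 + 10.5/3.58 + 5.00/1.07e-05 = 4.673e+05 d.
q = Δh / Σ(b_i/K_i) = 15.3 / 4.673e+05 = 3.274e-05 m/day.
In each layer the seepage velocity is v_i = q/n_i, so the layer transit time is t_i = b_i·n_i / q:
  layer 1 (karst limestone): t_1 = 4.41 × 0.09 / 3.274e-05 = 12122 d
  layer 2 (coarse sand): t_2 = 11.8 × 0.30 / 3.274e-05 = 1.081e+05 d
  layer 3 (fine sand): t_3 = 10.5 × 0.25 / 3.274e-05 = 80173 d
  layer 4 (clay): t_4 = 5.00 × 0.03 / 3.274e-05 = 4581 d
Total t = Σ t_i = 2.050e+05 days = 561.2 years.

561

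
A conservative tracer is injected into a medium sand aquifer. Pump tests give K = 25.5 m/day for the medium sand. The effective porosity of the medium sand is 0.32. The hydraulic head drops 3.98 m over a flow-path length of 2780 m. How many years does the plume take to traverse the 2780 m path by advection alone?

Hydraulic gradient i = Δh / L = 3.98 / 2780 = 0.001432.
Darcy flux q = K · i = 25.50 × 0.001432 = 0.03651 m/day.
Seepage velocity v = q / n_e = 0.03651 / 0.32 = 0.1141 m/day.
Travel time t = L / v = 2780 / 0.1141 = 24368 days = 66.72 years.

66.7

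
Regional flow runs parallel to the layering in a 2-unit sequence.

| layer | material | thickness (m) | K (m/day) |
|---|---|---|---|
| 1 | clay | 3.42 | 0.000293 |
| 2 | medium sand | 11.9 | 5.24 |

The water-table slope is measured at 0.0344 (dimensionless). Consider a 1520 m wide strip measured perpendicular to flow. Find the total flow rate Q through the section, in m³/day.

Flow is parallel to layering, so each bed carries its own Darcy discharge and the transmissivities add.
Σ(K_i·b_i) = 0.000293×3.42 + 5.24×11.9 = 62.36 m²/day.
Hydraulic gradient i = 0.0344.
Q = Σ(K_i·b_i) · W · i = 62.36 × 1520 × 0.03440 = 3261 m³/day.

3260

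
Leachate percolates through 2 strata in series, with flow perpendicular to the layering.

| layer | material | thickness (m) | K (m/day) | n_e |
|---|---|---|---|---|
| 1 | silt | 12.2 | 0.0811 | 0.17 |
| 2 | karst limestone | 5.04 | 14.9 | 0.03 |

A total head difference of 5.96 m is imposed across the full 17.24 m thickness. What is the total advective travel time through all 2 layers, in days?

56.3

With flow normal to the layers, continuity requires the same specific discharge q through every layer.
Σ(b_i/K_i) = 12.2/0.0811 + 5.04/14.9 = 150.8 d.
q = Δh / Σ(b_i/K_i) = 5.96 / 150.8 = 0.03953 m/day.
In each layer the seepage velocity is v_i = q/n_i, so the layer transit time is t_i = b_i·n_i / q:
  layer 1 (silt): t_1 = 12.2 × 0.17 / 0.03953 = 52.47 d
  layer 2 (karst limestone): t_2 = 5.04 × 0.03 / 0.03953 = 3.825 d
Total t = Σ t_i = 56.29 days.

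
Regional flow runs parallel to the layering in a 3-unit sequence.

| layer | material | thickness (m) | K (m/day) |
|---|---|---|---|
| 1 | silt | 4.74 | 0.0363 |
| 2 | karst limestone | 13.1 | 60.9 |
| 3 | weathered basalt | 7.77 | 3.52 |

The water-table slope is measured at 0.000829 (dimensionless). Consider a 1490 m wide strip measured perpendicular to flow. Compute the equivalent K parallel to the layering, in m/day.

Flow is parallel to layering, so each bed carries its own Darcy discharge and the transmissivities add.
Σ(K_i·b_i) = 0.0363×4.74 + 60.9×13.1 + 3.52×7.77 = 825.3 m²/day.
Total thickness b = 25.61 m, so K_eq = Σ(K_i·b_i)/b = 32.23 m/day.

32.2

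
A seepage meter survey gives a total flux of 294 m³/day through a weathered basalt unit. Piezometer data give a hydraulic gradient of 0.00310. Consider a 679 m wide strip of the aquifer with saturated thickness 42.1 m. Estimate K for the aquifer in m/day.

Cross-sectional area A = 679 × 42.1 = 28586 m².
Hydraulic gradient i = 0.00310.
From Q = K·A·i, K = Q / (A·i) = 294 / (28586 × 0.003100) = 3.318 m/day.

3.32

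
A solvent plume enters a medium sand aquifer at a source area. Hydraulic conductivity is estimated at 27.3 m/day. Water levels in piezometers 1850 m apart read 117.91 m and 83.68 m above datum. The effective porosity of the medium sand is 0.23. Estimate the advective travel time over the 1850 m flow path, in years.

2.31

Hydraulic gradient i = (117.91 − 83.68) / 1850 = 34.23 / 1850 = 0.01850.
Darcy flux q = K · i = 27.30 × 0.01850 = 0.5051 m/day.
Seepage velocity v = q / n_e = 0.5051 / 0.23 = 2.196 m/day.
Travel time t = L / v = 1850 / 2.196 = 842.4 days = 2.306 years.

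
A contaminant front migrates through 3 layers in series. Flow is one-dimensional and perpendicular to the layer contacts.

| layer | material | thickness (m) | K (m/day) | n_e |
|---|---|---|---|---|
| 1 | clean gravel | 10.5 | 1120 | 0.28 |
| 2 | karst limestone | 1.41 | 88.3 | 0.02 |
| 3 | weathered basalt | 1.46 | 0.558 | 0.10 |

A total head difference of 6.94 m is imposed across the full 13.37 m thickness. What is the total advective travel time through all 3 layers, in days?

1.19

With flow normal to the layers, continuity requires the same specific discharge q through every layer.
Σ(b_i/K_i) = 10.5/1120 + 1.41/88.3 + 1.46/0.558 = 2.642 d.
q = Δh / Σ(b_i/K_i) = 6.94 / 2.642 = 2.627 m/day.
In each layer the seepage velocity is v_i = q/n_i, so the layer transit time is t_i = b_i·n_i / q:
  layer 1 (clean gravel): t_1 = 10.5 × 0.28 / 2.627 = 1.119 d
  layer 2 (karst limestone): t_2 = 1.41 × 0.02 / 2.627 = 0.01073 d
  layer 3 (weathered basalt): t_3 = 1.46 × 0.10 / 2.627 = 0.05558 d
Total t = Σ t_i = 1.185 days.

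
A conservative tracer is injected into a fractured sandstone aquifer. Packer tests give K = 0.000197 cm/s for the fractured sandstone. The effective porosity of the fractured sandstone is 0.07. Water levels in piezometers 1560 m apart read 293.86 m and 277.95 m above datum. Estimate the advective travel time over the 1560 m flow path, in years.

Convert K: 0.000197 cm/s × 864 = 0.1702 m/day.
Hydraulic gradient i = (293.86 − 277.95) / 1560 = 15.91 / 1560 = 0.01020.
Darcy flux q = K · i = 0.1702 × 0.01020 = 0.001736 m/day.
Seepage velocity v = q / n_e = 0.001736 / 0.07 = 0.02480 m/day.
Travel time t = L / v = 1560 / 0.02480 = 62907 days = 172.2 years.

172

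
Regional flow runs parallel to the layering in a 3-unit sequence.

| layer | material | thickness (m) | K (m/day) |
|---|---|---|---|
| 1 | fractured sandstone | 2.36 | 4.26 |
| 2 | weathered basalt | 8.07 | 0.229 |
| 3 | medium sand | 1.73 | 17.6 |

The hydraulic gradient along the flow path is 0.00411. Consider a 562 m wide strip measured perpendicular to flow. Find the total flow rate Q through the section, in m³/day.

97.8

Flow is parallel to layering, so each bed carries its own Darcy discharge and the transmissivities add.
Σ(K_i·b_i) = 4.26×2.36 + 0.229×8.07 + 17.6×1.73 = 42.35 m²/day.
Hydraulic gradient i = 0.00411.
Q = Σ(K_i·b_i) · W · i = 42.35 × 562 × 0.004110 = 97.82 m³/day.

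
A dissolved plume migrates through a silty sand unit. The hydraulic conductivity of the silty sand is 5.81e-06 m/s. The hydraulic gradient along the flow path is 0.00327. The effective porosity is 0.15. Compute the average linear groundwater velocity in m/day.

Convert K: 5.81e-06 m/s × 86400 = 0.5020 m/day.
Hydraulic gradient i = 0.00327.
Darcy flux q = K · i = 0.5020 × 0.003270 = 0.001641 m/day.
Seepage velocity v = q / n_e = 0.001641 / 0.15 = 0.01094 m/day.

0.0109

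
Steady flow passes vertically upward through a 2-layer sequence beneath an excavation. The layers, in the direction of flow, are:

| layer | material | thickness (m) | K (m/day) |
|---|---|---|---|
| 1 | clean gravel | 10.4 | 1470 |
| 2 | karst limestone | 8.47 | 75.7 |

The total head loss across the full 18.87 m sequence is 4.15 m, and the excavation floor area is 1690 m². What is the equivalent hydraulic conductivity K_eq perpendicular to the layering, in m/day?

Flow is perpendicular to layering, so the layers act in series and the equivalent K is the thickness-weighted harmonic mean.
Total thickness L = 10.4 + 8.47 = 18.87 m.
Σ(b_i/K_i) = 10.4/1470 + 8.47/75.7 = 0.1190 d.
K_eq = L / Σ(b_i/K_i) = 18.87 / 0.1190 = 158.6 m/day.

159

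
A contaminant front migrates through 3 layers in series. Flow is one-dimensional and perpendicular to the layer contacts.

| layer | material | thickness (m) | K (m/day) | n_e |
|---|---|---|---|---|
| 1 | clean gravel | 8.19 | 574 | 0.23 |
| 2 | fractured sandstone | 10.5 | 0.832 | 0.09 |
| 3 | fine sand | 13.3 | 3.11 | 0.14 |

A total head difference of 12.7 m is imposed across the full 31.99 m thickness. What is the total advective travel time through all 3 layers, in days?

6.25

With flow normal to the layers, continuity requires the same specific discharge q through every layer.
Σ(b_i/K_i) = 8.19/574 + 10.5/0.832 + 13.3/3.11 = 16.91 d.
q = Δh / Σ(b_i/K_i) = 12.7 / 16.91 = 0.7510 m/day.
In each layer the seepage velocity is v_i = q/n_i, so the layer transit time is t_i = b_i·n_i / q:
  layer 1 (clean gravel): t_1 = 8.19 × 0.23 / 0.7510 = 2.508 d
  layer 2 (fractured sandstone): t_2 = 10.5 × 0.09 / 0.7510 = 1.258 d
  layer 3 (fine sand): t_3 = 13.3 × 0.14 / 0.7510 = 2.479 d
Total t = Σ t_i = 6.246 days.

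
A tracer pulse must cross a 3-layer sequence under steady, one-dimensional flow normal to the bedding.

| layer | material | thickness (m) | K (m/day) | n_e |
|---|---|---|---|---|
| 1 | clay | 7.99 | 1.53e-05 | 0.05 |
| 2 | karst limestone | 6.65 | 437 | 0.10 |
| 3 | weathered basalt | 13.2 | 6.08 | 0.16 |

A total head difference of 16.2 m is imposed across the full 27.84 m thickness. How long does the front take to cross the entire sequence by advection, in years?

280

With flow normal to the layers, continuity requires the same specific discharge q through every layer.
Σ(b_i/K_i) = 7.99/1.53e-05 + 6.65/437 + 13.2/6.08 = 5.222e+05 d.
q = Δh / Σ(b_i/K_i) = 16.2 / 5.222e+05 = 3.102e-05 m/day.
In each layer the seepage velocity is v_i = q/n_i, so the layer transit time is t_i = b_i·n_i / q:
  layer 1 (clay): t_1 = 7.99 × 0.05 / 3.102e-05 = 12878 d
  layer 2 (karst limestone): t_2 = 6.65 × 0.10 / 3.102e-05 = 21437 d
  layer 3 (weathered basalt): t_3 = 13.2 × 0.16 / 3.102e-05 = 68083 d
Total t = Σ t_i = 1.024e+05 days = 280.4 years.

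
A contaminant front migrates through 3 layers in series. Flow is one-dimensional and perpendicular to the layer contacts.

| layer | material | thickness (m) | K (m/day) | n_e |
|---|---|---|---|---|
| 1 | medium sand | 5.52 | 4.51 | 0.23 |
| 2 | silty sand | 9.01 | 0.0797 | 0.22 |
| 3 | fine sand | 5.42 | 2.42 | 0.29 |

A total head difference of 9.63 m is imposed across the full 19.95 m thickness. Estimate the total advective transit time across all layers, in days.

With flow normal to the layers, continuity requires the same specific discharge q through every layer.
Σ(b_i/K_i) = 5.52/4.51 + 9.01/0.0797 + 5.42/2.42 = 116.5 d.
q = Δh / Σ(b_i/K_i) = 9.63 / 116.5 = 0.08265 m/day.
In each layer the seepage velocity is v_i = q/n_i, so the layer transit time is t_i = b_i·n_i / q:
  layer 1 (medium sand): t_1 = 5.52 × 0.23 / 0.08265 = 15.36 d
  layer 2 (silty sand): t_2 = 9.01 × 0.22 / 0.08265 = 23.98 d
  layer 3 (fine sand): t_3 = 5.42 × 0.29 / 0.08265 = 19.02 d
Total t = Σ t_i = 58.36 days.

58.4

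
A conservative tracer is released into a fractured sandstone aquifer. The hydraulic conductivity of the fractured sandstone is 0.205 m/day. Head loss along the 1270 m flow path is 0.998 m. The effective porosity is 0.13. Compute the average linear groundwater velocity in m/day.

Hydraulic gradient i = Δh / L = 0.998 / 1270 = 0.0007858.
Darcy flux q = K · i = 0.2050 × 0.0007858 = 0.0001611 m/day.
Seepage velocity v = q / n_e = 0.0001611 / 0.13 = 0.001239 m/day.

0.00124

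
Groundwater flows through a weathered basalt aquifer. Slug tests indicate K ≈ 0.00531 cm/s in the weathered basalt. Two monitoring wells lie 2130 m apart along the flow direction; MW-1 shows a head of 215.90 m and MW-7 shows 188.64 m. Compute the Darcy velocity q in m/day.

Convert K: 0.00531 cm/s × 864 = 4.588 m/day.
Hydraulic gradient i = (215.90 − 188.64) / 2130 = 27.26 / 2130 = 0.01280.
Specific discharge q = K · i = 4.588 × 0.01280 = 0.05872 m/day.

0.0587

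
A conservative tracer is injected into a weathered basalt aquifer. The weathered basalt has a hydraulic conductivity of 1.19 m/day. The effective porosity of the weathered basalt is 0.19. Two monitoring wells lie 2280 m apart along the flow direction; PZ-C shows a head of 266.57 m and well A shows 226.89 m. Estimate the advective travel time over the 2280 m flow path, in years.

Hydraulic gradient i = (266.57 − 226.89) / 2280 = 39.68 / 2280 = 0.01740.
Darcy flux q = K · i = 1.190 × 0.01740 = 0.02071 m/day.
Seepage velocity v = q / n_e = 0.02071 / 0.19 = 0.1090 m/day.
Travel time t = L / v = 2280 / 0.1090 = 20917 days = 57.27 years.

57.3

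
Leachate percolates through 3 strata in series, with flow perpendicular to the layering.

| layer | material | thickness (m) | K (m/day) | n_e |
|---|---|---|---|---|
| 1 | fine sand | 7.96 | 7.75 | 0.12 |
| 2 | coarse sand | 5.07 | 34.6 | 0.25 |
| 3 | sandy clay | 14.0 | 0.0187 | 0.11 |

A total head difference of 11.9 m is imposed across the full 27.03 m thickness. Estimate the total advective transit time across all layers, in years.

With flow normal to the layers, continuity requires the same specific discharge q through every layer.
Σ(b_i/K_i) = 7.96/7.75 + 5.07/34.6 + 14.0/0.0187 = 749.8 d.
q = Δh / Σ(b_i/K_i) = 11.9 / 749.8 = 0.01587 m/day.
In each layer the seepage velocity is v_i = q/n_i, so the layer transit time is t_i = b_i·n_i / q:
  layer 1 (fine sand): t_1 = 7.96 × 0.12 / 0.01587 = 60.19 d
  layer 2 (coarse sand): t_2 = 5.07 × 0.25 / 0.01587 = 79.87 d
  layer 3 (sandy clay): t_3 = 14.0 × 0.11 / 0.01587 = 97.04 d
Total t = Σ t_i = 237.1 days = 0.6491 years.

0.649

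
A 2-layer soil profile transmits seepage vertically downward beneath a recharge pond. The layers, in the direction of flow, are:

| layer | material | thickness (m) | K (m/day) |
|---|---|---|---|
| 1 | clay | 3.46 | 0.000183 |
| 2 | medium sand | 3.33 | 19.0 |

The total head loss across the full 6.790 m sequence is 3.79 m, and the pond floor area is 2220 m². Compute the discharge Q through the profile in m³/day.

0.445

Flow is perpendicular to layering, so the layers act in series and the equivalent K is the thickness-weighted harmonic mean.
Total thickness L = 3.46 + 3.33 = 6.790 m.
Σ(b_i/K_i) = 3.46/0.000183 + 3.33/19.0 = 18907 d.
K_eq = L / Σ(b_i/K_i) = 6.790 / 18907 = 0.0003591 m/day.
Q = K_eq · A · (Δh/L) = 0.0003591 × 2220 × (3.79/6.790) = 0.4450 m³/day.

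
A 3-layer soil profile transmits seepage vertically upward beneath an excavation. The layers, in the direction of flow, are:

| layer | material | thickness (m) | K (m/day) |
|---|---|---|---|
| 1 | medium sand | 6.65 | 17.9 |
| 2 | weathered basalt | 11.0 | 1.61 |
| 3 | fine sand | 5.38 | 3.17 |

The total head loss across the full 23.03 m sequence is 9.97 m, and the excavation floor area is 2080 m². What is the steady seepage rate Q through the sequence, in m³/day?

Flow is perpendicular to layering, so the layers act in series and the equivalent K is the thickness-weighted harmonic mean.
Total thickness L = 6.65 + 11.0 + 5.38 = 23.03 m.
Σ(b_i/K_i) = 6.65/17.9 + 11.0/1.61 + 5.38/3.17 = 8.901 d.
K_eq = L / Σ(b_i/K_i) = 23.03 / 8.901 = 2.587 m/day.
Q = K_eq · A · (Δh/L) = 2.587 × 2080 × (9.97/23.03) = 2330 m³/day.

2330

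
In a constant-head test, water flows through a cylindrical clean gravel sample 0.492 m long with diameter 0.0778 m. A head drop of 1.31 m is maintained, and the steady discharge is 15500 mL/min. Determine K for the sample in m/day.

1760

Cross-sectional area A = π·(d/2)² = π × (0.0778/2)² = 0.004754 m².
Convert discharge: 15500 mL/min = 0.0002583 m³/s.
Darcy's law rearranged: K = Q·L / (A·Δh) = 0.0002583 × 0.492 / (0.004754 × 1.31) = 0.02041 m/s = 1763 m/day.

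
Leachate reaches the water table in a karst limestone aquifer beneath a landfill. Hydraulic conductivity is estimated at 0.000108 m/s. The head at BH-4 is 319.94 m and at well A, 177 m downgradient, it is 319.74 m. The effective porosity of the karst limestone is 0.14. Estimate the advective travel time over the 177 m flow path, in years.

Convert K: 0.000108 m/s × 86400 = 9.331 m/day.
Hydraulic gradient i = (319.94 − 319.74) / 177 = 0.2 / 177 = 0.001130.
Darcy flux q = K · i = 9.331 × 0.001130 = 0.01054 m/day.
Seepage velocity v = q / n_e = 0.01054 / 0.14 = 0.07531 m/day.
Travel time t = L / v = 177 / 0.07531 = 2350 days = 6.435 years.

6.43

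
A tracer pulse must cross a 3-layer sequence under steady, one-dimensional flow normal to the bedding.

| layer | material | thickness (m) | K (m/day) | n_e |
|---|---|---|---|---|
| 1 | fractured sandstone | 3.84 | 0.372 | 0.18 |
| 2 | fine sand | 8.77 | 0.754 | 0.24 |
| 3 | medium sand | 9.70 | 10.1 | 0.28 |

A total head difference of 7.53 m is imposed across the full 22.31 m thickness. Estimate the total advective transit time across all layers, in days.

16.8

With flow normal to the layers, continuity requires the same specific discharge q through every layer.
Σ(b_i/K_i) = 3.84/0.372 + 8.77/0.754 + 9.70/10.1 = 22.91 d.
q = Δh / Σ(b_i/K_i) = 7.53 / 22.91 = 0.3286 m/day.
In each layer the seepage velocity is v_i = q/n_i, so the layer transit time is t_i = b_i·n_i / q:
  layer 1 (fractured sandstone): t_1 = 3.84 × 0.18 / 0.3286 = 2.103 d
  layer 2 (fine sand): t_2 = 8.77 × 0.24 / 0.3286 = 6.405 d
  layer 3 (medium sand): t_3 = 9.70 × 0.28 / 0.3286 = 8.265 d
Total t = Σ t_i = 16.77 days.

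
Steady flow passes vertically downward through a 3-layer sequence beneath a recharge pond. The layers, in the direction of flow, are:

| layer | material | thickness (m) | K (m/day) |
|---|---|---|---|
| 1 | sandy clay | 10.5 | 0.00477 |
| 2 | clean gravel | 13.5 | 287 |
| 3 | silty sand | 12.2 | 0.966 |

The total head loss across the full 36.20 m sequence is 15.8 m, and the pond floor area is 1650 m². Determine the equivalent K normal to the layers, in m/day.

0.0164

Flow is perpendicular to layering, so the layers act in series and the equivalent K is the thickness-weighted harmonic mean.
Total thickness L = 10.5 + 13.5 + 12.2 = 36.20 m.
Σ(b_i/K_i) = 10.5/0.00477 + 13.5/287 + 12.2/0.966 = 2214 d.
K_eq = L / Σ(b_i/K_i) = 36.20 / 2214 = 0.01635 m/day.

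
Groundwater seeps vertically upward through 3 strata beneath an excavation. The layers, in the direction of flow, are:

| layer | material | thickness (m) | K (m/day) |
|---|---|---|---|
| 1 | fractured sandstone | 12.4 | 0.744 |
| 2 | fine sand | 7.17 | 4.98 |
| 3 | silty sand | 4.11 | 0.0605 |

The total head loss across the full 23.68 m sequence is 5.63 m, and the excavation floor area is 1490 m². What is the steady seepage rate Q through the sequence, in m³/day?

97.5

Flow is perpendicular to layering, so the layers act in series and the equivalent K is the thickness-weighted harmonic mean.
Total thickness L = 12.4 + 7.17 + 4.11 = 23.68 m.
Σ(b_i/K_i) = 12.4/0.744 + 7.17/4.98 + 4.11/0.0605 = 86.04 d.
K_eq = L / Σ(b_i/K_i) = 23.68 / 86.04 = 0.2752 m/day.
Q = K_eq · A · (Δh/L) = 0.2752 × 1490 × (5.63/23.68) = 97.50 m³/day.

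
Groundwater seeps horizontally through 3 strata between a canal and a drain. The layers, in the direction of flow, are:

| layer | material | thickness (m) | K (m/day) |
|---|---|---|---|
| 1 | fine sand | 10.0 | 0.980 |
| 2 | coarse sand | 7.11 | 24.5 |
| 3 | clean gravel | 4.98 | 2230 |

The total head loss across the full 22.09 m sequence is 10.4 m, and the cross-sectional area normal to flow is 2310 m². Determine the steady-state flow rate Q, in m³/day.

Flow is perpendicular to layering, so the layers act in series and the equivalent K is the thickness-weighted harmonic mean.
Total thickness L = 10.0 + 7.11 + 4.98 = 22.09 m.
Σ(b_i/K_i) = 10.0/0.980 + 7.11/24.5 + 4.98/2230 = 10.50 d.
K_eq = L / Σ(b_i/K_i) = 22.09 / 10.50 = 2.105 m/day.
Q = K_eq · A · (Δh/L) = 2.105 × 2310 × (10.4/22.09) = 2289 m³/day.

2290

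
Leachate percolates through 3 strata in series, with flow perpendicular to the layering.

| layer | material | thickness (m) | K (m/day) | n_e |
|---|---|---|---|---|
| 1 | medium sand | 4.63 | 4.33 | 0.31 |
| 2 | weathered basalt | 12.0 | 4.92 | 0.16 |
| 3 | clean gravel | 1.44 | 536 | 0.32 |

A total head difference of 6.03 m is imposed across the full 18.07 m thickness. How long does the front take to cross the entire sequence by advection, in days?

With flow normal to the layers, continuity requires the same specific discharge q through every layer.
Σ(b_i/K_i) = 4.63/4.33 + 12.0/4.92 + 1.44/536 = 3.511 d.
q = Δh / Σ(b_i/K_i) = 6.03 / 3.511 = 1.717 m/day.
In each layer the seepage velocity is v_i = q/n_i, so the layer transit time is t_i = b_i·n_i / q:
  layer 1 (medium sand): t_1 = 4.63 × 0.31 / 1.717 = 0.8357 d
  layer 2 (weathered basalt): t_2 = 12.0 × 0.16 / 1.717 = 1.118 d
  layer 3 (clean gravel): t_3 = 1.44 × 0.32 / 1.717 = 0.2683 d
Total t = Σ t_i = 2.222 days.

2.22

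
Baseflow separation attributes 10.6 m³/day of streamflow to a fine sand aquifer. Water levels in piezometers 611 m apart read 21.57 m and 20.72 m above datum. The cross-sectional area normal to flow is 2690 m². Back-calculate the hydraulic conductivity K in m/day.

2.83

Hydraulic gradient i = (21.57 − 20.72) / 611 = 0.85 / 611 = 0.001391.
From Q = K·A·i, K = Q / (A·i) = 10.6 / (2690 × 0.001391) = 2.833 m/day.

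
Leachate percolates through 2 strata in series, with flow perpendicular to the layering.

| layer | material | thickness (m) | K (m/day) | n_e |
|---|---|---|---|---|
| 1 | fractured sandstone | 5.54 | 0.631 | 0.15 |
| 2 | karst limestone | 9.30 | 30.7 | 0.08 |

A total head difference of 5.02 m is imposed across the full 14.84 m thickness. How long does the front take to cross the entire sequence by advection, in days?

With flow normal to the layers, continuity requires the same specific discharge q through every layer.
Σ(b_i/K_i) = 5.54/0.631 + 9.30/30.7 = 9.083 d.
q = Δh / Σ(b_i/K_i) = 5.02 / 9.083 = 0.5527 m/day.
In each layer the seepage velocity is v_i = q/n_i, so the layer transit time is t_i = b_i·n_i / q:
  layer 1 (fractured sandstone): t_1 = 5.54 × 0.15 / 0.5527 = 1.504 d
  layer 2 (karst limestone): t_2 = 9.30 × 0.08 / 0.5527 = 1.346 d
Total t = Σ t_i = 2.850 days.

2.85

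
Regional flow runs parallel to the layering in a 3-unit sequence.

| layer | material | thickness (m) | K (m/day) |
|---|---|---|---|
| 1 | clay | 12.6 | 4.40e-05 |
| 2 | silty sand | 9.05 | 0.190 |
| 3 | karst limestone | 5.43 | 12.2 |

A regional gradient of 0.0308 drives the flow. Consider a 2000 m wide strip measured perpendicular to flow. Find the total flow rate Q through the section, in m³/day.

Flow is parallel to layering, so each bed carries its own Darcy discharge and the transmissivities add.
Σ(K_i·b_i) = 4.40e-05×12.6 + 0.190×9.05 + 12.2×5.43 = 67.97 m²/day.
Hydraulic gradient i = 0.0308.
Q = Σ(K_i·b_i) · W · i = 67.97 × 2000 × 0.03080 = 4187 m³/day.

4190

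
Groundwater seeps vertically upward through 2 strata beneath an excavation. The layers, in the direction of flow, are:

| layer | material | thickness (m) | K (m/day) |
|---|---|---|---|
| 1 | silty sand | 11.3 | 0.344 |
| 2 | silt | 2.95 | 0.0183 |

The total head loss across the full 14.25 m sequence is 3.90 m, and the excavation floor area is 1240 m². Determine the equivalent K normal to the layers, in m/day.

0.0734

Flow is perpendicular to layering, so the layers act in series and the equivalent K is the thickness-weighted harmonic mean.
Total thickness L = 11.3 + 2.95 = 14.25 m.
Σ(b_i/K_i) = 11.3/0.344 + 2.95/0.0183 = 194.1 d.
K_eq = L / Σ(b_i/K_i) = 14.25 / 194.1 = 0.07343 m/day.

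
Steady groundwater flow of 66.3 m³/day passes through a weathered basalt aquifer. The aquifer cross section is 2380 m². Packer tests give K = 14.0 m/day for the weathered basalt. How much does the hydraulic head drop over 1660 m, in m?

3.30

From Q = K·A·i, i = Q / (K·A) = 66.3 / (14.00 × 2380) = 0.001990.
Head loss Δh = i · L = 0.001990 × 1660 = 3.303 m.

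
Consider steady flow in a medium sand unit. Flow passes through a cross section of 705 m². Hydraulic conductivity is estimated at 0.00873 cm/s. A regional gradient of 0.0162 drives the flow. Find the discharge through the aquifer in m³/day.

86.1

Convert K: 0.00873 cm/s × 864 = 7.543 m/day.
Hydraulic gradient i = 0.0162.
Darcy's law: Q = K · A · i = 7.543 × 705.0 × 0.01620 = 86.15 m³/day.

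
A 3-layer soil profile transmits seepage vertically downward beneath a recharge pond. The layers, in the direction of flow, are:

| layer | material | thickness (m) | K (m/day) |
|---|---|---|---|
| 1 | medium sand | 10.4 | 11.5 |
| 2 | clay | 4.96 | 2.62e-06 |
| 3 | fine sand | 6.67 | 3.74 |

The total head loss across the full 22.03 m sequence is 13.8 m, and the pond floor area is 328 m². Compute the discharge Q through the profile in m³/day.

Flow is perpendicular to layering, so the layers act in series and the equivalent K is the thickness-weighted harmonic mean.
Total thickness L = 10.4 + 4.96 + 6.67 = 22.03 m.
Σ(b_i/K_i) = 10.4/11.5 + 4.96/2.62e-06 + 6.67/3.74 = 1.893e+06 d.
K_eq = L / Σ(b_i/K_i) = 22.03 / 1.893e+06 = 1.164e-05 m/day.
Q = K_eq · A · (Δh/L) = 1.164e-05 × 328 × (13.8/22.03) = 0.002391 m³/day.

0.00239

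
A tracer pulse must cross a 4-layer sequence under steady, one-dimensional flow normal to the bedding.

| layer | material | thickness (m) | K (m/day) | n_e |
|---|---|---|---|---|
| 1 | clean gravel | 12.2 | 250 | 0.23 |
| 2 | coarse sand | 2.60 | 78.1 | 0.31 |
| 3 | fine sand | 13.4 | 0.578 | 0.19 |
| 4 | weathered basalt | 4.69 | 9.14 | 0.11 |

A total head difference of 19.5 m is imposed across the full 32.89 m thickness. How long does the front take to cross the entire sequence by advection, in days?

With flow normal to the layers, continuity requires the same specific discharge q through every layer.
Σ(b_i/K_i) = 12.2/250 + 2.60/78.1 + 13.4/0.578 + 4.69/9.14 = 23.78 d.
q = Δh / Σ(b_i/K_i) = 19.5 / 23.78 = 0.8201 m/day.
In each layer the seepage velocity is v_i = q/n_i, so the layer transit time is t_i = b_i·n_i / q:
  layer 1 (clean gravel): t_1 = 12.2 × 0.23 / 0.8201 = 3.422 d
  layer 2 (coarse sand): t_2 = 2.60 × 0.31 / 0.8201 = 0.9828 d
  layer 3 (fine sand): t_3 = 13.4 × 0.19 / 0.8201 = 3.105 d
  layer 4 (weathered basalt): t_4 = 4.69 × 0.11 / 0.8201 = 0.6291 d
Total t = Σ t_i = 8.138 days.

8.14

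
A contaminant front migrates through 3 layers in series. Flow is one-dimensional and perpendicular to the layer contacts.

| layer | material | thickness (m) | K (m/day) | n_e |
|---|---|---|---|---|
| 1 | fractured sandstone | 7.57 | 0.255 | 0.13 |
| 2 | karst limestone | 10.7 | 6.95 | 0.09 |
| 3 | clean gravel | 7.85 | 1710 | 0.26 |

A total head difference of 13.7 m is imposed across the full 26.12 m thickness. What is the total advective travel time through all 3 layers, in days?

With flow normal to the layers, continuity requires the same specific discharge q through every layer.
Σ(b_i/K_i) = 7.57/0.255 + 10.7/6.95 + 7.85/1710 = 31.23 d.
q = Δh / Σ(b_i/K_i) = 13.7 / 31.23 = 0.4387 m/day.
In each layer the seepage velocity is v_i = q/n_i, so the layer transit time is t_i = b_i·n_i / q:
  layer 1 (fractured sandstone): t_1 = 7.57 × 0.13 / 0.4387 = 2.243 d
  layer 2 (karst limestone): t_2 = 10.7 × 0.09 / 0.4387 = 2.195 d
  layer 3 (clean gravel): t_3 = 7.85 × 0.26 / 0.4387 = 4.653 d
Total t = Σ t_i = 9.091 days.

9.09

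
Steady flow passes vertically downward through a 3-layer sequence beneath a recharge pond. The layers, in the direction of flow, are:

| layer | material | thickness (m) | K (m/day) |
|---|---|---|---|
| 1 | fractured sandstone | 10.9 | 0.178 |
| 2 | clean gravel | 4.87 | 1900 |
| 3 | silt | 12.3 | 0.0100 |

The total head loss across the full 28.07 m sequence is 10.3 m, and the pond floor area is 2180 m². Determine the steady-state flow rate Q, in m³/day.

17.4

Flow is perpendicular to layering, so the layers act in series and the equivalent K is the thickness-weighted harmonic mean.
Total thickness L = 10.9 + 4.87 + 12.3 = 28.07 m.
Σ(b_i/K_i) = 10.9/0.178 + 4.87/1900 + 12.3/0.0100 = 1291 d.
K_eq = L / Σ(b_i/K_i) = 28.07 / 1291 = 0.02174 m/day.
Q = K_eq · A · (Δh/L) = 0.02174 × 2180 × (10.3/28.07) = 17.39 m³/day.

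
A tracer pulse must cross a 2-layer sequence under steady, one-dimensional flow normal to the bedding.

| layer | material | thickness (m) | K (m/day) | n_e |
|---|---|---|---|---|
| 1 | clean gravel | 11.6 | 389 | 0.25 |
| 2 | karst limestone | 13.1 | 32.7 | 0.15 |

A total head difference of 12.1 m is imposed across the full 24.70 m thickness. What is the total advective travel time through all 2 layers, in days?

With flow normal to the layers, continuity requires the same specific discharge q through every layer.
Σ(b_i/K_i) = 11.6/389 + 13.1/32.7 = 0.4304 d.
q = Δh / Σ(b_i/K_i) = 12.1 / 0.4304 = 28.11 m/day.
In each layer the seepage velocity is v_i = q/n_i, so the layer transit time is t_i = b_i·n_i / q:
  layer 1 (clean gravel): t_1 = 11.6 × 0.25 / 28.11 = 0.1032 d
  layer 2 (karst limestone): t_2 = 13.1 × 0.15 / 28.11 = 0.06990 d
Total t = Σ t_i = 0.1731 days.

0.173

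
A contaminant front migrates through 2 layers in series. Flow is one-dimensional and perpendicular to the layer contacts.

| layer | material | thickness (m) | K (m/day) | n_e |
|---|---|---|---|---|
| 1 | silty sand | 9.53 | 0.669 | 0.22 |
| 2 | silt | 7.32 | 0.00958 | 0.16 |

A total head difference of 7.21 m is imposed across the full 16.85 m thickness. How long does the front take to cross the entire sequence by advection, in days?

With flow normal to the layers, continuity requires the same specific discharge q through every layer.
Σ(b_i/K_i) = 9.53/0.669 + 7.32/0.00958 = 778.3 d.
q = Δh / Σ(b_i/K_i) = 7.21 / 778.3 = 0.009263 m/day.
In each layer the seepage velocity is v_i = q/n_i, so the layer transit time is t_i = b_i·n_i / q:
  layer 1 (silty sand): t_1 = 9.53 × 0.22 / 0.009263 = 226.3 d
  layer 2 (silt): t_2 = 7.32 × 0.16 / 0.009263 = 126.4 d
Total t = Σ t_i = 352.8 days.

353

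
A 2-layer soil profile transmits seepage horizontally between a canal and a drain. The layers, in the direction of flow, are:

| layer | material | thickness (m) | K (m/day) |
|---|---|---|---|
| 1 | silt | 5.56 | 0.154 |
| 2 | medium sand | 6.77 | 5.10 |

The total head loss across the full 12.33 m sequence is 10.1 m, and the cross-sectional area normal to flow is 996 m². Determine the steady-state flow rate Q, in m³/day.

269

Flow is perpendicular to layering, so the layers act in series and the equivalent K is the thickness-weighted harmonic mean.
Total thickness L = 5.56 + 6.77 = 12.33 m.
Σ(b_i/K_i) = 5.56/0.154 + 6.77/5.10 = 37.43 d.
K_eq = L / Σ(b_i/K_i) = 12.33 / 37.43 = 0.3294 m/day.
Q = K_eq · A · (Δh/L) = 0.3294 × 996 × (10.1/12.33) = 268.7 m³/day.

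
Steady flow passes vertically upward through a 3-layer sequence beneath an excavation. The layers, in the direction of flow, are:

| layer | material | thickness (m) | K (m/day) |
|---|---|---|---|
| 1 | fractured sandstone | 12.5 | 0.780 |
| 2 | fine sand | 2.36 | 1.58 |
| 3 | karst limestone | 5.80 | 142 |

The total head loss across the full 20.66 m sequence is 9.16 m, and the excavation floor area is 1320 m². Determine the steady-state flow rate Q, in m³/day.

689

Flow is perpendicular to layering, so the layers act in series and the equivalent K is the thickness-weighted harmonic mean.
Total thickness L = 12.5 + 2.36 + 5.80 = 20.66 m.
Σ(b_i/K_i) = 12.5/0.780 + 2.36/1.58 + 5.80/142 = 17.56 d.
K_eq = L / Σ(b_i/K_i) = 20.66 / 17.56 = 1.177 m/day.
Q = K_eq · A · (Δh/L) = 1.177 × 1320 × (9.16/20.66) = 688.6 m³/day.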